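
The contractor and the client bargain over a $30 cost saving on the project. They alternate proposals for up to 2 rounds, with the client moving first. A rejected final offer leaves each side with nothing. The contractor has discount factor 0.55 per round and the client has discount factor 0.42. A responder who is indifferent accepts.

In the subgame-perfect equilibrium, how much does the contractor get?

Round 2 (the contractor proposes): the client will accept anything ≥ 0, so the contractor offers 0 and keeps 30.
Round 1 (the client proposes): the contractor can get 30 next round, worth 0.55 × 30 = 16.5 now. The client offers 16.5 and keeps 30 − 16.5 = 13.5.

16.5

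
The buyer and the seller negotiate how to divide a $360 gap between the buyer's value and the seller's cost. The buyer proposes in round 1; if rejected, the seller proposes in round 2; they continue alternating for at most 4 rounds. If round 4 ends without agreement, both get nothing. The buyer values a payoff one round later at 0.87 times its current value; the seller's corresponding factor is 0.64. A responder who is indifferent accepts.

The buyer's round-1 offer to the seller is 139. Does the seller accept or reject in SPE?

Round 4 (the seller proposes): rejection yields 0 for the buyer; the seller offers 0 and keeps 360.
Round 3 (the buyer proposes): the seller can get 360 next round, worth 0.64 × 360 = 230.4 now; the buyer offers that and keeps 129.6.
Round 2 (the seller proposes): the buyer can get 129.6 next round, worth 0.87 × 129.6 = 112.752 now; the seller offers that and keeps 247.248.
So by rejecting in round 1, the seller gets 247.248 next round, worth 0.64 × 247.248 = 158.23872 now.
Offer 139 < 158.23872, so the seller rejects.

Reject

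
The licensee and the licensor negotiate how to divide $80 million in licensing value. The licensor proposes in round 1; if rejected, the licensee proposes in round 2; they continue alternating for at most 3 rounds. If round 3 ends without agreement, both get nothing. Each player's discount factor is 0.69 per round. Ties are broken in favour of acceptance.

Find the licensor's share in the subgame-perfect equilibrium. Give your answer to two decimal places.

Round 3 (the licensor proposes): rejection yields 0 for the licensee; the licensor offers 0 and keeps 80.
Round 2 (the licensee proposes): the licensor can get 80 next round, worth 0.69 × 80 = 55.2 now; the licensee offers that and keeps 24.8.
Round 1 (the licensor proposes): the licensee can get 24.8 next round, worth 0.69 × 24.8 = 17.112 now, so the licensor offers 17.112, keeping 62.888.

62.89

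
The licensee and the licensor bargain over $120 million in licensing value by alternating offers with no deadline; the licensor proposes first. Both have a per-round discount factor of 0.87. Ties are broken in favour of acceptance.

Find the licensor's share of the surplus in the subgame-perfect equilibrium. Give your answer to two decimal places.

64.17

In a stationary SPE each proposer offers the other exactly their discounted continuation value.
If the licensor keeps x when proposing and the licensee keeps y when proposing, then x = 120 − 0.87y and y = 120 − 0.87x.
Solving: x = 120(1 − 0.87) / (1 − 0.87·0.87) = 15.6 / 0.2431 ≈ 64.1711.
The licensee gets 120 − 64.1711 ≈ 55.8289.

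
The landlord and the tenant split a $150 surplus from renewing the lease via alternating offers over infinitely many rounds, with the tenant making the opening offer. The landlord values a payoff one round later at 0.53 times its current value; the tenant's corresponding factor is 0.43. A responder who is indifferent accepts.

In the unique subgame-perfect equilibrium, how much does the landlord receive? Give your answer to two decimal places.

In a stationary SPE each proposer offers the other exactly their discounted continuation value.
If the tenant keeps x when proposing and the landlord keeps y when proposing, then x = 150 − 0.53y and y = 150 − 0.43x.
Solving: x = 150(1 − 0.53) / (1 − 0.43·0.53) = 70.5 / 0.7721 ≈ 91.3094.
The landlord gets 150 − 91.3094 ≈ 58.6906.

58.69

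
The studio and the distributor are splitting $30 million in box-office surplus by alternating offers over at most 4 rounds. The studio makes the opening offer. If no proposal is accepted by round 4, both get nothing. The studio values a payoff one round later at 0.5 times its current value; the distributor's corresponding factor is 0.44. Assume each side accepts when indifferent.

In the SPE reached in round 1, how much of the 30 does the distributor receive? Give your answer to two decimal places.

Round 4 (the distributor proposes): rejection yields 0 for the studio; the distributor offers 0 and keeps 30.
Round 3 (the studio proposes): the distributor can get 30 next round, worth 0.44 × 30 = 13.2 now, so the studio offers 13.2, keeping 16.8.
Round 2 (the distributor proposes): the studio can get 16.8 next round, worth 0.5 × 16.8 = 8.4 now. The distributor offers 8.4 and keeps 30 − 8.4 = 21.6.
Round 1 (the studio proposes): the distributor can get 21.6 next round, worth 0.44 × 21.6 = 9.504 now; the studio offers that and keeps 20.496.

9.50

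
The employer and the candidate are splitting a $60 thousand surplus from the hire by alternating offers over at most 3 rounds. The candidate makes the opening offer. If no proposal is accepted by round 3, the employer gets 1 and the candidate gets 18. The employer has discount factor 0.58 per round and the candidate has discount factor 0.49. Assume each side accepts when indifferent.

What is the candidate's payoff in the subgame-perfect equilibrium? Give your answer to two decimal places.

41.97

Round 3 (the candidate proposes): the employer gets 1 if talks fail, so the candidate offers 1 and keeps 59.
Round 2 (the employer proposes): the candidate can get 59 next round, worth 0.49 × 59 = 28.91 now, so the employer offers 28.91, keeping 31.09.
Round 1 (the candidate proposes): the employer can get 31.09 next round, worth 0.58 × 31.09 = 18.0322 now. The candidate offers 18.0322 and keeps 60 − 18.0322 = 41.9678.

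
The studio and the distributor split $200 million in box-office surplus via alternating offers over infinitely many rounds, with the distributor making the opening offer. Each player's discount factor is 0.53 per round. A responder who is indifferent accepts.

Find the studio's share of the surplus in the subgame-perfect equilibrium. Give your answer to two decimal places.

69.28

In a stationary SPE each proposer offers the other exactly their discounted continuation value.
If the distributor keeps x when proposing and the studio keeps y when proposing, then x = 200 − 0.53y and y = 200 − 0.53x.
Solving: x = 200(1 − 0.53) / (1 − 0.53·0.53) = 94 / 0.7191 ≈ 130.7190.
The studio gets 200 − 130.7190 ≈ 69.2810.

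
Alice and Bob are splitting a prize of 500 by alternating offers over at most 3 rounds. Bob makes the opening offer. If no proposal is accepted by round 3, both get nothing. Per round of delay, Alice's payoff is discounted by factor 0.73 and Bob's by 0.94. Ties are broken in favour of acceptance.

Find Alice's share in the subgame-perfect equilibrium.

21.9

Work backward from the last round.
Round 3 (Bob proposes): rejection yields 0 for Alice; Bob offers 0 and keeps 500.
Round 2 (Alice proposes): Bob can get 500 next round, worth 0.94 × 500 = 470 now; Alice offers that and keeps 30.
Round 1 (Bob proposes): Alice can get 30 next round, worth 0.73 × 30 = 21.9 now, so Bob offers 21.9, keeping 478.1.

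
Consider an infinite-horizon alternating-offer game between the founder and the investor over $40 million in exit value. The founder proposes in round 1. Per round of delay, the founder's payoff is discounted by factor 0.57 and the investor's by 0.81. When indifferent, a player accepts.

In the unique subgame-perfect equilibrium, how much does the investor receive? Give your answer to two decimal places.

In a stationary SPE each proposer offers the other exactly their discounted continuation value.
If the founder keeps x when proposing and the investor keeps y when proposing, then x = 40 − 0.81y and y = 40 − 0.57x.
Solving: x = 40(1 − 0.81) / (1 − 0.57·0.81) = 7.6 / 0.5383 ≈ 14.1185.
The investor gets 40 − 14.1185 ≈ 25.8815.

25.88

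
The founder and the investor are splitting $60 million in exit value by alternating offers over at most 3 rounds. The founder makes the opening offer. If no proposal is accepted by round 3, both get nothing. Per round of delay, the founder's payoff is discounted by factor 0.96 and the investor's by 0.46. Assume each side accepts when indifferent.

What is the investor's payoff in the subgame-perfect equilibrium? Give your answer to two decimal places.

Round 3 (the founder proposes): the investor will accept anything ≥ 0, so the founder offers 0 and keeps 60.
Round 2 (the investor proposes): the founder can get 60 next round, worth 0.96 × 60 = 57.6 now, so the investor offers 57.6, keeping 2.4.
Round 1 (the founder proposes): the investor can get 2.4 next round, worth 0.46 × 2.4 = 1.104 now; the founder offers that and keeps 58.896.

1.10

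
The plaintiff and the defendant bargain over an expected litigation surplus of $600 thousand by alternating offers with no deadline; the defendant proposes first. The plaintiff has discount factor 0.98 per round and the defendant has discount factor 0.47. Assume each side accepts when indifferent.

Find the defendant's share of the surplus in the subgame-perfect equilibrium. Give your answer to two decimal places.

Let x be the defendant's share when the defendant proposes and y be the plaintiff's share when the plaintiff proposes.
The plaintiff accepts iff offered ≥ 0.98·y, so x = 600 − 0.98y. Symmetrically y = 600 − 0.47x.
Substituting: x = 600 − 0.98(600 − 0.47x), giving x(1 − 0.47·0.98) = 600(1 − 0.98).
So x = 600 × 0.02 / 0.5394 ≈ 22.2469, and the plaintiff receives 600 − x ≈ 577.7531.

22.25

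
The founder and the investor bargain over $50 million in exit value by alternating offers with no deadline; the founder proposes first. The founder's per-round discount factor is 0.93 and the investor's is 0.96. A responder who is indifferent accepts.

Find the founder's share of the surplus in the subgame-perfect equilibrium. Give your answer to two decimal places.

18.66

Let x be the founder's share when the founder proposes and y be the investor's share when the investor proposes.
The investor accepts iff offered ≥ 0.96·y, so x = 50 − 0.96y. Symmetrically y = 50 − 0.93x.
Substituting: x = 50 − 0.96(50 − 0.93x), giving x(1 − 0.93·0.96) = 50(1 − 0.96).
So x = 50 × 0.04 / 0.1072 ≈ 18.6567, and the investor receives 50 − x ≈ 31.3433.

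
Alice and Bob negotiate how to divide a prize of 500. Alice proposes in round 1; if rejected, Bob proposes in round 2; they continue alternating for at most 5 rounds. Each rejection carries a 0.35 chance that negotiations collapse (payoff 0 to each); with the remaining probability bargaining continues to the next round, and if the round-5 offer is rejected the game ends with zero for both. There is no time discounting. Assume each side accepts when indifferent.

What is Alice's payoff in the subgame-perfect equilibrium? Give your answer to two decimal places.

Round 5 (Alice proposes): rejection yields 0 for Bob; Alice offers 0 and keeps 500.
Round 4 (Bob proposes): rejecting gives Alice an expected 0.65 × 500 = 325, so Bob offers 325, keeping 175.
Round 3 (Alice proposes): rejecting gives Bob an expected 0.65 × 175 = 113.75, so Alice offers 113.75, keeping 386.25.
Round 2 (Bob proposes): rejecting gives Alice an expected 0.65 × 386.25 = 251.0625. Bob offers 251.0625 and keeps 500 − 251.0625 = 248.9375.
Round 1 (Alice proposes): rejecting gives Bob an expected 0.65 × 248.9375 = 161.809375; Alice offers that and keeps 338.190625.

338.19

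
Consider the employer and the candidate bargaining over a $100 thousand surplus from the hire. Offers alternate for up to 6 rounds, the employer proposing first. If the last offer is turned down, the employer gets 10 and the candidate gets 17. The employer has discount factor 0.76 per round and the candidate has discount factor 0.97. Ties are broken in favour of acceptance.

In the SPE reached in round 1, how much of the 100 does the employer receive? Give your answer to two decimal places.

By backward induction:
Round 6 (the candidate proposes): the employer gets 10 if talks fail, so the candidate offers 10 and keeps 90.
Round 5 (the employer proposes): the candidate can get 90 next round, worth 0.97 × 90 = 87.3 now; the employer offers that and keeps 12.7.
Round 4 (the candidate proposes): the employer can get 12.7 next round, worth 0.76 × 12.7 = 9.652 now. The candidate offers 9.652 and keeps 100 − 9.652 = 90.348.
Round 3 (the employer proposes): the candidate can get 90.348 next round, worth 0.97 × 90.348 = 87.63756 now. The employer offers 87.63756 and keeps 100 − 87.63756 = 12.36244.
Round 2 (the candidate proposes): the employer can get 12.36244 next round, worth 0.76 × 12.36244 = 9.3954544 now, so the candidate offers 9.3954544, keeping 90.6045456.
Round 1 (the employer proposes): the candidate can get 90.6045456 next round, worth 0.97 × 90.6045456 = 87.886409232 now, so the employer offers 87.886409232, keeping 12.113590768.

12.11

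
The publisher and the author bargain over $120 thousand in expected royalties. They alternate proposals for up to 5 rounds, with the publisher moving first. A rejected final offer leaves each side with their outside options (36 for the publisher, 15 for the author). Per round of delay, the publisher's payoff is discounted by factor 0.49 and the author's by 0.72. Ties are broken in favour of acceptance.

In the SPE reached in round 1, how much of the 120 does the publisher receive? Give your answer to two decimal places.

58.52

Round 5 (the publisher proposes): the author gets 15 if talks fail, so the publisher offers 15 and keeps 105.
Round 4 (the author proposes): the publisher can get 105 next round, worth 0.49 × 105 = 51.45 now; the author offers that and keeps 68.55.
Round 3 (the publisher proposes): the author can get 68.55 next round, worth 0.72 × 68.55 = 49.356 now; the publisher offers that and keeps 70.644.
Round 2 (the author proposes): the publisher can get 70.644 next round, worth 0.49 × 70.644 = 34.61556 now. The author offers 34.61556 and keeps 120 − 34.61556 = 85.38444.
Round 1 (the publisher proposes): the author can get 85.38444 next round, worth 0.72 × 85.38444 = 61.4767968 now, so the publisher offers 61.4767968, keeping 58.5232032.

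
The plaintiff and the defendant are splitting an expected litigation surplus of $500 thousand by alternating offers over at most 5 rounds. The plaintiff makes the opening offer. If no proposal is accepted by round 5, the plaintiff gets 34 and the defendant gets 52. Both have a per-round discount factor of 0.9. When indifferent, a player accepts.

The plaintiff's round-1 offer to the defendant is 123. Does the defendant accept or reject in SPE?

Round 5 (the plaintiff proposes): the defendant gets 52 if talks fail, so the plaintiff offers 52 and keeps 448.
Round 4 (the defendant proposes): the plaintiff can get 448 next round, worth 0.9 × 448 = 403.2 now, so the defendant offers 403.2, keeping 96.8.
Round 3 (the plaintiff proposes): the defendant can get 96.8 next round, worth 0.9 × 96.8 = 87.12 now; the plaintiff offers that and keeps 412.88.
Round 2 (the defendant proposes): the plaintiff can get 412.88 next round, worth 0.9 × 412.88 = 371.592 now, so the defendant offers 371.592, keeping 128.408.
So by rejecting in round 1, the defendant gets 128.408 next round, worth 0.9 × 128.408 = 115.5672 now.
Offer 123 ≥ 115.5672, so the defendant accepts.

Accept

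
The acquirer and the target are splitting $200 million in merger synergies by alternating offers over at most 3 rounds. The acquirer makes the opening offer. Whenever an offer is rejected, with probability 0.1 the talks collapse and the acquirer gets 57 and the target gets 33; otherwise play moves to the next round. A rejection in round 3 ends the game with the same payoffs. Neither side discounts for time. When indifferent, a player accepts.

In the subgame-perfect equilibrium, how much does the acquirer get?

157.1

Round 3 (the acquirer proposes): the target gets 33 if talks fail, so the acquirer offers 33 and keeps 167.
Round 2 (the target proposes): rejecting gives the acquirer an expected 0.9 × 167 + 0.1 × 57 = 156. The target offers 156 and keeps 200 − 156 = 44.
Round 1 (the acquirer proposes): rejecting gives the target an expected 0.9 × 44 + 0.1 × 33 = 42.9. The acquirer offers 42.9 and keeps 200 − 42.9 = 157.1.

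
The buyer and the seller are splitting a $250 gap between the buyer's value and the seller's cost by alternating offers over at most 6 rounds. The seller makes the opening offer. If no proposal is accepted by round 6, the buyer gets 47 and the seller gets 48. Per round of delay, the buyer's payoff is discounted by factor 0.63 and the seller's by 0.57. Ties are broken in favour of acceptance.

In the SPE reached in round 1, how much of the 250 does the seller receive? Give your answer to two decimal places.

Solve by backward induction from round 6.
Round 6 (the buyer proposes): the seller gets 48 if talks fail, so the buyer offers 48 and keeps 202.
Round 5 (the seller proposes): the buyer can get 202 next round, worth 0.63 × 202 = 127.26 now; the seller offers that and keeps 122.74.
Round 4 (the buyer proposes): the seller can get 122.74 next round, worth 0.57 × 122.74 = 69.9618 now; the buyer offers that and keeps 180.0382.
Round 3 (the seller proposes): the buyer can get 180.0382 next round, worth 0.63 × 180.0382 = 113.424066 now. The seller offers 113.424066 and keeps 250 − 113.424066 = 136.575934.
Round 2 (the buyer proposes): the seller can get 136.575934 next round, worth 0.57 × 136.575934 = 77.84828238 now, so the buyer offers 77.84828238, keeping 172.15171762.
Round 1 (the seller proposes): the buyer can get 172.15171762 next round, worth 0.63 × 172.15171762 = 108.4555821006 now. The seller offers 108.4555821006 and keeps 250 − 108.4555821006 = 141.5444178994.

141.54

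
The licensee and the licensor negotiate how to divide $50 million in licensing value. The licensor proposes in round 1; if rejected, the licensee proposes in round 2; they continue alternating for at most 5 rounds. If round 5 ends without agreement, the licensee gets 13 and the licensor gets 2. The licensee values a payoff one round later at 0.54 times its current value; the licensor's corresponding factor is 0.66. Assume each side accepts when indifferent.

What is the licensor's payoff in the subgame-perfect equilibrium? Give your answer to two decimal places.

35.90

Round 5 (the licensor proposes): the licensee gets 13 if talks fail, so the licensor offers 13 and keeps 37.
Round 4 (the licensee proposes): the licensor can get 37 next round, worth 0.66 × 37 = 24.42 now. The licensee offers 24.42 and keeps 50 − 24.42 = 25.58.
Round 3 (the licensor proposes): the licensee can get 25.58 next round, worth 0.54 × 25.58 = 13.8132 now; the licensor offers that and keeps 36.1868.
Round 2 (the licensee proposes): the licensor can get 36.1868 next round, worth 0.66 × 36.1868 = 23.883288 now; the licensee offers that and keeps 26.116712.
Round 1 (the licensor proposes): the licensee can get 26.116712 next round, worth 0.54 × 26.116712 = 14.10302448 now, so the licensor offers 14.10302448, keeping 35.89697552.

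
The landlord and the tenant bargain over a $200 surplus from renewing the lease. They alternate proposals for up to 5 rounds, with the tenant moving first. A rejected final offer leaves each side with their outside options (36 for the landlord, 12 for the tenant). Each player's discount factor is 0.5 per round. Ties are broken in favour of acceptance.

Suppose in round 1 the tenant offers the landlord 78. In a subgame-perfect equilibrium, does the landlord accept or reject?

Accept

Round 5 (the tenant proposes): the landlord gets 36 if talks fail, so the tenant offers 36 and keeps 164.
Round 4 (the landlord proposes): the tenant can get 164 next round, worth 0.5 × 164 = 82 now; the landlord offers that and keeps 118.
Round 3 (the tenant proposes): the landlord can get 118 next round, worth 0.5 × 118 = 59 now. The tenant offers 59 and keeps 200 − 59 = 141.
Round 2 (the landlord proposes): the tenant can get 141 next round, worth 0.5 × 141 = 70.5 now, so the landlord offers 70.5, keeping 129.5.
So by rejecting in round 1, the landlord gets 129.5 next round, worth 0.5 × 129.5 = 64.75 now.
Offer 78 ≥ 64.75, so the landlord accepts.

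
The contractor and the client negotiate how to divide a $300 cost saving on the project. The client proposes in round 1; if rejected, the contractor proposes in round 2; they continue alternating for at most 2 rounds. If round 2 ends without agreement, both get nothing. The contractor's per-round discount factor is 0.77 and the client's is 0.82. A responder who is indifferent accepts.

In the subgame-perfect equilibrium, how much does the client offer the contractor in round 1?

Round 2 (the contractor proposes): the client will accept anything ≥ 0, so the contractor offers 0 and keeps 300.
Round 1 (the client proposes): the contractor can get 300 next round, worth 0.77 × 300 = 231 now. The client offers 231 and keeps 300 − 231 = 69.

231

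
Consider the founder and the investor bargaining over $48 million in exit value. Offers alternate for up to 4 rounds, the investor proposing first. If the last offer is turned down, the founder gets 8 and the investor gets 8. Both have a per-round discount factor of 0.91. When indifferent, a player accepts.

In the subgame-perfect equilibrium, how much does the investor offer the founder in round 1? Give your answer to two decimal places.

34.07

Round 4 (the founder proposes): the investor gets 8 if talks fail, so the founder offers 8 and keeps 40.
Round 3 (the investor proposes): the founder can get 40 next round, worth 0.91 × 40 = 36.4 now, so the investor offers 36.4, keeping 11.6.
Round 2 (the founder proposes): the investor can get 11.6 next round, worth 0.91 × 11.6 = 10.556 now, so the founder offers 10.556, keeping 37.444.
Round 1 (the investor proposes): the founder can get 37.444 next round, worth 0.91 × 37.444 = 34.07404 now. The investor offers 34.07404 and keeps 48 − 34.07404 = 13.92596.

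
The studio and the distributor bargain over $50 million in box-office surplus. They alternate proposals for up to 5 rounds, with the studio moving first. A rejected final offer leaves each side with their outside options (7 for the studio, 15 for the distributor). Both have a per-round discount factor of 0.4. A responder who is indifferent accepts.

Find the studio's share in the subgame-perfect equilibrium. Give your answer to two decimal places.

Round 5 (the studio proposes): the distributor gets 15 if talks fail, so the studio offers 15 and keeps 35.
Round 4 (the distributor proposes): the studio can get 35 next round, worth 0.4 × 35 = 14 now. The distributor offers 14 and keeps 50 − 14 = 36.
Round 3 (the studio proposes): the distributor can get 36 next round, worth 0.4 × 36 = 14.4 now; the studio offers that and keeps 35.6.
Round 2 (the distributor proposes): the studio can get 35.6 next round, worth 0.4 × 35.6 = 14.24 now; the distributor offers that and keeps 35.76.
Round 1 (the studio proposes): the distributor can get 35.76 next round, worth 0.4 × 35.76 = 14.304 now; the studio offers that and keeps 35.696.

35.70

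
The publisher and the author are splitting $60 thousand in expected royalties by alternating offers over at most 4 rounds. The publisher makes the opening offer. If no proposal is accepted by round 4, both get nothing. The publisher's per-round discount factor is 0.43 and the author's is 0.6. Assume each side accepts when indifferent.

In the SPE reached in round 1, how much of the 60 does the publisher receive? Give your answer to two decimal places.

Round 4 (the author proposes): the publisher will accept anything ≥ 0, so the author offers 0 and keeps 60.
Round 3 (the publisher proposes): the author can get 60 next round, worth 0.6 × 60 = 36 now. The publisher offers 36 and keeps 60 − 36 = 24.
Round 2 (the author proposes): the publisher can get 24 next round, worth 0.43 × 24 = 10.32 now; the author offers that and keeps 49.68.
Round 1 (the publisher proposes): the author can get 49.68 next round, worth 0.6 × 49.68 = 29.808 now, so the publisher offers 29.808, keeping 30.192.

30.19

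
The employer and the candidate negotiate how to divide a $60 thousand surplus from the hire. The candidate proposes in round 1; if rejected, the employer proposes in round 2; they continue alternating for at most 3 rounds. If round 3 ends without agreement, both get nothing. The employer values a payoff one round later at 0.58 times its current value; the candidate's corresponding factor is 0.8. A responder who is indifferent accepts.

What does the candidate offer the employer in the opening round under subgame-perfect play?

Solve by backward induction from round 3.
Round 3 (the candidate proposes): rejection yields 0 for the employer; the candidate offers 0 and keeps 60.
Round 2 (the employer proposes): the candidate can get 60 next round, worth 0.8 × 60 = 48 now; the employer offers that and keeps 12.
Round 1 (the candidate proposes): the employer can get 12 next round, worth 0.58 × 12 = 6.96 now, so the candidate offers 6.96, keeping 53.04.

6.96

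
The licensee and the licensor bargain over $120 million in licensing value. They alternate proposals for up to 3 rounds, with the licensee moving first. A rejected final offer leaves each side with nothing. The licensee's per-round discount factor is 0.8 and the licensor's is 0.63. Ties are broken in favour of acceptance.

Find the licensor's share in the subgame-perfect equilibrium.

Round 3 (the licensee proposes): rejection yields 0 for the licensor; the licensee offers 0 and keeps 120.
Round 2 (the licensor proposes): the licensee can get 120 next round, worth 0.8 × 120 = 96 now. The licensor offers 96 and keeps 120 − 96 = 24.
Round 1 (the licensee proposes): the licensor can get 24 next round, worth 0.63 × 24 = 15.12 now; the licensee offers that and keeps 104.88.

15.12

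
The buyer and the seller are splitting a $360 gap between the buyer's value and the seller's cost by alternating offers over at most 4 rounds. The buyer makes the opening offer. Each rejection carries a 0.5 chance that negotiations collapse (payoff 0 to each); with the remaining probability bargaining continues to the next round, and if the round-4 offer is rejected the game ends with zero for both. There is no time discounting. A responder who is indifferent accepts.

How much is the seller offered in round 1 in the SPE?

135

Round 4 (the seller proposes): the buyer will accept anything ≥ 0, so the seller offers 0 and keeps 360.
Round 3 (the buyer proposes): rejecting gives the seller an expected 0.5 × 360 = 180, so the buyer offers 180, keeping 180.
Round 2 (the seller proposes): rejecting gives the buyer an expected 0.5 × 180 = 90; the seller offers that and keeps 270.
Round 1 (the buyer proposes): rejecting gives the seller an expected 0.5 × 270 = 135, so the buyer offers 135, keeping 225.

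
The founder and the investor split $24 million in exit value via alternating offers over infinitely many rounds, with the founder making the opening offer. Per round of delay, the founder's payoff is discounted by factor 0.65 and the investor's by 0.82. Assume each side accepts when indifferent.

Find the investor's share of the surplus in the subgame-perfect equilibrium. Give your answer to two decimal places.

In a stationary SPE each proposer offers the other exactly their discounted continuation value.
If the founder keeps x when proposing and the investor keeps y when proposing, then x = 24 − 0.82y and y = 24 − 0.65x.
Solving: x = 24(1 − 0.82) / (1 − 0.65·0.82) = 4.32 / 0.467 ≈ 9.2505.
The investor gets 24 − 9.2505 ≈ 14.7495.

14.75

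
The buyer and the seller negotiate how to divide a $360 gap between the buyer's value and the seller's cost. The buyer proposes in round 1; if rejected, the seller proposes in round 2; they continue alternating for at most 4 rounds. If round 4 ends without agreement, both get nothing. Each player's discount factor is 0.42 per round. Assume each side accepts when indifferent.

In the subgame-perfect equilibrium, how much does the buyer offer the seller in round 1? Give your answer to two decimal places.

Round 4 (the seller proposes): rejection yields 0 for the buyer; the seller offers 0 and keeps 360.
Round 3 (the buyer proposes): the seller can get 360 next round, worth 0.42 × 360 = 151.2 now. The buyer offers 151.2 and keeps 360 − 151.2 = 208.8.
Round 2 (the seller proposes): the buyer can get 208.8 next round, worth 0.42 × 208.8 = 87.696 now, so the seller offers 87.696, keeping 272.304.
Round 1 (the buyer proposes): the seller can get 272.304 next round, worth 0.42 × 272.304 = 114.36768 now. The buyer offers 114.36768 and keeps 360 − 114.36768 = 245.63232.

114.37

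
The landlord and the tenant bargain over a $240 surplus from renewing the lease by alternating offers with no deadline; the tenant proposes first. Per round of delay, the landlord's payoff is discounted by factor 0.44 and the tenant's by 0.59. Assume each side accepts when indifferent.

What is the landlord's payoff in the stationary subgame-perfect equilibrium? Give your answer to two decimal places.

58.48

In a stationary SPE each proposer offers the other exactly their discounted continuation value.
If the tenant keeps x when proposing and the landlord keeps y when proposing, then x = 240 − 0.44y and y = 240 − 0.59x.
Solving: x = 240(1 − 0.44) / (1 − 0.59·0.44) = 134.4 / 0.7404 ≈ 181.5235.
The landlord gets 240 − 181.5235 ≈ 58.4765.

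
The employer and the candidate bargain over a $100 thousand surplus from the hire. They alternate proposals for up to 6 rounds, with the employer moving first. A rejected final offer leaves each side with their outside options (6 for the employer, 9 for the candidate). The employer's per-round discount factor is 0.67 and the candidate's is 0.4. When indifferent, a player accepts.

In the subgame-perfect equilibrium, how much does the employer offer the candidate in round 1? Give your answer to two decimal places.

19.44

Round 6 (the candidate proposes): the employer gets 6 if talks fail, so the candidate offers 6 and keeps 94.
Round 5 (the employer proposes): the candidate can get 94 next round, worth 0.4 × 94 = 37.6 now, so the employer offers 37.6, keeping 62.4.
Round 4 (the candidate proposes): the employer can get 62.4 next round, worth 0.67 × 62.4 = 41.808 now, so the candidate offers 41.808, keeping 58.192.
Round 3 (the employer proposes): the candidate can get 58.192 next round, worth 0.4 × 58.192 = 23.2768 now; the employer offers that and keeps 76.7232.
Round 2 (the candidate proposes): the employer can get 76.7232 next round, worth 0.67 × 76.7232 = 51.404544 now. The candidate offers 51.404544 and keeps 100 − 51.404544 = 48.595456.
Round 1 (the employer proposes): the candidate can get 48.595456 next round, worth 0.4 × 48.595456 = 19.4381824 now; the employer offers that and keeps 80.5618176.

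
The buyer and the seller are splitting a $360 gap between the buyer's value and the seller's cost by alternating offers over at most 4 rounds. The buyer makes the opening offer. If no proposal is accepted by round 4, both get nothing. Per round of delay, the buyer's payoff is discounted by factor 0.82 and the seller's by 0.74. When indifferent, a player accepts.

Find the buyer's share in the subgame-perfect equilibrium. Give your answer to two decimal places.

150.40

Work backward from the last round.
Round 4 (the seller proposes): rejection yields 0 for the buyer; the seller offers 0 and keeps 360.
Round 3 (the buyer proposes): the seller can get 360 next round, worth 0.74 × 360 = 266.4 now. The buyer offers 266.4 and keeps 360 − 266.4 = 93.6.
Round 2 (the seller proposes): the buyer can get 93.6 next round, worth 0.82 × 93.6 = 76.752 now, so the seller offers 76.752, keeping 283.248.
Round 1 (the buyer proposes): the seller can get 283.248 next round, worth 0.74 × 283.248 = 209.60352 now. The buyer offers 209.60352 and keeps 360 − 209.60352 = 150.39648.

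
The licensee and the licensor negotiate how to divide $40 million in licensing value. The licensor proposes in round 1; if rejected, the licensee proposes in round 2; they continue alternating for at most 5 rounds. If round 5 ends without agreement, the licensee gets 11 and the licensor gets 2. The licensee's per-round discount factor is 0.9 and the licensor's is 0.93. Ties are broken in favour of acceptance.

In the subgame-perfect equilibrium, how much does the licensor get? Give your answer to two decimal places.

Round 5 (the licensor proposes): the licensee gets 11 if talks fail, so the licensor offers 11 and keeps 29.
Round 4 (the licensee proposes): the licensor can get 29 next round, worth 0.93 × 29 = 26.97 now; the licensee offers that and keeps 13.03.
Round 3 (the licensor proposes): the licensee can get 13.03 next round, worth 0.9 × 13.03 = 11.727 now. The licensor offers 11.727 and keeps 40 − 11.727 = 28.273.
Round 2 (the licensee proposes): the licensor can get 28.273 next round, worth 0.93 × 28.273 = 26.29389 now. The licensee offers 26.29389 and keeps 40 − 26.29389 = 13.70611.
Round 1 (the licensor proposes): the licensee can get 13.70611 next round, worth 0.9 × 13.70611 = 12.335499 now; the licensor offers that and keeps 27.664501.

27.66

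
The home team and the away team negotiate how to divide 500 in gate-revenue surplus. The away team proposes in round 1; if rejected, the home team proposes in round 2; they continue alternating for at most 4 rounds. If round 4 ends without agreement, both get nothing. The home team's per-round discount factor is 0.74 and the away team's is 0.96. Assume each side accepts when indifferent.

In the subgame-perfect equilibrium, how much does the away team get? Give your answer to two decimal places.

222.35

Work backward from the last round.
Round 4 (the home team proposes): rejection yields 0 for the away team; the home team offers 0 and keeps 500.
Round 3 (the away team proposes): the home team can get 500 next round, worth 0.74 × 500 = 370 now; the away team offers that and keeps 130.
Round 2 (the home team proposes): the away team can get 130 next round, worth 0.96 × 130 = 124.8 now; the home team offers that and keeps 375.2.
Round 1 (the away team proposes): the home team can get 375.2 next round, worth 0.74 × 375.2 = 277.648 now, so the away team offers 277.648, keeping 222.352.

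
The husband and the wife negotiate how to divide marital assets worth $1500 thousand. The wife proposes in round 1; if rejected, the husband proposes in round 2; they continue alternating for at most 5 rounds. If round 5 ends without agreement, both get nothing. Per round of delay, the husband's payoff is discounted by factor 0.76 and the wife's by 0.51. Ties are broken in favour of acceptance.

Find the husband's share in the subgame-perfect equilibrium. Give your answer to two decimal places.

775.11

Round 5 (the wife proposes): the husband will accept anything ≥ 0, so the wife offers 0 and keeps 1500.
Round 4 (the husband proposes): the wife can get 1500 next round, worth 0.51 × 1500 = 765 now. The husband offers 765 and keeps 1500 − 765 = 735.
Round 3 (the wife proposes): the husband can get 735 next round, worth 0.76 × 735 = 558.6 now; the wife offers that and keeps 941.4.
Round 2 (the husband proposes): the wife can get 941.4 next round, worth 0.51 × 941.4 = 480.114 now, so the husband offers 480.114, keeping 1019.886.
Round 1 (the wife proposes): the husband can get 1019.886 next round, worth 0.76 × 1019.886 = 775.11336 now. The wife offers 775.11336 and keeps 1500 − 775.11336 = 724.88664.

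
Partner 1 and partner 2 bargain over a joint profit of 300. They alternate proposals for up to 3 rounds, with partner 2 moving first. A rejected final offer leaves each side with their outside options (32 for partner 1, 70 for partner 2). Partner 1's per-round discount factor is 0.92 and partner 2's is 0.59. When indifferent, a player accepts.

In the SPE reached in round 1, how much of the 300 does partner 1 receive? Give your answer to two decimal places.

130.53

Work backward from the last round.
Round 3 (partner 2 proposes): partner 1 gets 32 if talks fail, so partner 2 offers 32 and keeps 268.
Round 2 (partner 1 proposes): partner 2 can get 268 next round, worth 0.59 × 268 = 158.12 now, so partner 1 offers 158.12, keeping 141.88.
Round 1 (partner 2 proposes): partner 1 can get 141.88 next round, worth 0.92 × 141.88 = 130.5296 now; partner 2 offers that and keeps 169.4704.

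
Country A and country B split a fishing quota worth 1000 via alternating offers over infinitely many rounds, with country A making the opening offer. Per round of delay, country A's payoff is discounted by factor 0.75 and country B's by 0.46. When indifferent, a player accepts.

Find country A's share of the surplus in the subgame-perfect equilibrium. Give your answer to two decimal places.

824.43

In a stationary SPE each proposer offers the other exactly their discounted continuation value.
If country A keeps x when proposing and country B keeps y when proposing, then x = 1000 − 0.46y and y = 1000 − 0.75x.
Solving: x = 1000(1 − 0.46) / (1 − 0.75·0.46) = 540 / 0.655 ≈ 824.4275.
Country B gets 1000 − 824.4275 ≈ 175.5725.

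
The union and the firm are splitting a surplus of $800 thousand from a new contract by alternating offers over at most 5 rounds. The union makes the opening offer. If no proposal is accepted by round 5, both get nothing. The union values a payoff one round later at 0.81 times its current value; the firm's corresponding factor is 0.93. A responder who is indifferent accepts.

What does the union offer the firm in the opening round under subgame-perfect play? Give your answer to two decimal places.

Round 5 (the union proposes): the firm will accept anything ≥ 0, so the union offers 0 and keeps 800.
Round 4 (the firm proposes): the union can get 800 next round, worth 0.81 × 800 = 648 now, so the firm offers 648, keeping 152.
Round 3 (the union proposes): the firm can get 152 next round, worth 0.93 × 152 = 141.36 now. The union offers 141.36 and keeps 800 − 141.36 = 658.64.
Round 2 (the firm proposes): the union can get 658.64 next round, worth 0.81 × 658.64 = 533.4984 now. The firm offers 533.4984 and keeps 800 − 533.4984 = 266.5016.
Round 1 (the union proposes): the firm can get 266.5016 next round, worth 0.93 × 266.5016 = 247.846488 now, so the union offers 247.846488, keeping 552.153512.

247.85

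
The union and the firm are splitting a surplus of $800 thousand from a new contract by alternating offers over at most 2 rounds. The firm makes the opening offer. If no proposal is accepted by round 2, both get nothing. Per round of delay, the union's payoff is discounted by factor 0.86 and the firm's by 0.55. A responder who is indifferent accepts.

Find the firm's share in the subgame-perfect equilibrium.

112

Round 2 (the union proposes): the firm will accept anything ≥ 0, so the union offers 0 and keeps 800.
Round 1 (the firm proposes): the union can get 800 next round, worth 0.86 × 800 = 688 now, so the firm offers 688, keeping 112.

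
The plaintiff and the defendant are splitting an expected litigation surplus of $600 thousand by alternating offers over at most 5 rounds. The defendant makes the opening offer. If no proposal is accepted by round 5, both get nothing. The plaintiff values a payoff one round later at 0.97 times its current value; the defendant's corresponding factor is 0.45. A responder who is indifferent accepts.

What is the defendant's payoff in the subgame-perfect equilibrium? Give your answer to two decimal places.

140.18

Work backward from the last round.
Round 5 (the defendant proposes): the plaintiff will accept anything ≥ 0, so the defendant offers 0 and keeps 600.
Round 4 (the plaintiff proposes): the defendant can get 600 next round, worth 0.45 × 600 = 270 now, so the plaintiff offers 270, keeping 330.
Round 3 (the defendant proposes): the plaintiff can get 330 next round, worth 0.97 × 330 = 320.1 now. The defendant offers 320.1 and keeps 600 − 320.1 = 279.9.
Round 2 (the plaintiff proposes): the defendant can get 279.9 next round, worth 0.45 × 279.9 = 125.955 now; the plaintiff offers that and keeps 474.045.
Round 1 (the defendant proposes): the plaintiff can get 474.045 next round, worth 0.97 × 474.045 = 459.82365 now; the defendant offers that and keeps 140.17635.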